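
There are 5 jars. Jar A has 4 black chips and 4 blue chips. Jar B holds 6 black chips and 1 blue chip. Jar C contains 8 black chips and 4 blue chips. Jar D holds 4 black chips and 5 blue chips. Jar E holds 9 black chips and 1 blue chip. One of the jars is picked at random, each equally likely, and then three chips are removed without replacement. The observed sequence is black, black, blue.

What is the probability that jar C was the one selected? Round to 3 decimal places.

0.252

Under each hypothesis, the probability of the observed sequence is: P(data | jar A) = (4/8)(3/7)(4/6) = 0.14286; P(data | jar B) = (6/7)(5/6)(1/5) = 0.14286; P(data | jar C) = (8/12)(7/11)(4/10) = 0.1697; P(data | jar D) = (4/9)(3/8)(5/7) = 0.11905; P(data | jar E) = (9/10)(8/9)(1/8) = 0.1.
Weighting by the prior gives 1/5 · 0.14286 = 0.028571, 1/5 · 0.14286 = 0.028571, 1/5 · 0.1697 = 0.033939, 1/5 · 0.11905 = 0.02381, 1/5 · 0.1 = 0.02; with total 0.13489.
Hence P(jar C | data) = (0.033939) / (0.13489) = 0.2516.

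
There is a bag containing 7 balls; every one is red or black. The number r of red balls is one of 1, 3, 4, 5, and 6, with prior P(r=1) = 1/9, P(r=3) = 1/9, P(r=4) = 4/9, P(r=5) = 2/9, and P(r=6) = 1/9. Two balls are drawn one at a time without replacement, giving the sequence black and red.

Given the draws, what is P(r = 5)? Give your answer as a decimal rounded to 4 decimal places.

0.2174

For each hypothesis, P(data | H) works out to: P(data | r = 1) = (6/7)(1/6) = 1/7; P(data | r = 3) = (4/7)(3/6) = 2/7; P(data | r = 4) = (3/7)(4/6) = 2/7; P(data | r = 5) = (2/7)(5/6) = 5/21; P(data | r = 6) = (1/7)(6/6) = 1/7.
The prior-weighted likelihoods are 1/9 · 1/7 = 1/63, 1/9 · 2/7 = 2/63, 4/9 · 2/7 = 8/63, 2/9 · 5/21 = 10/189, 1/9 · 1/7 = 1/63; with total 46/189.
By Bayes' rule, P(r = 5 | data) = (10/189) / (46/189) = 5/23.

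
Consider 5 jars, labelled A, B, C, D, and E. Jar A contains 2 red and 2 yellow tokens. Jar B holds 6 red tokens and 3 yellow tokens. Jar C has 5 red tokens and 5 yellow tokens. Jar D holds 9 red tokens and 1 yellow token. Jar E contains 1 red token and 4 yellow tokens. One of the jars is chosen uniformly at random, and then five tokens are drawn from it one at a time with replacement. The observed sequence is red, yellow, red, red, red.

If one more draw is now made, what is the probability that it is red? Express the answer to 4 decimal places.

0.6887

For each hypothesis, P(data | H) works out to: P(data | jar A) = (2/4)(2/4)(2/4)(2/4)(2/4) = 0.03125; P(data | jar B) = (6/9)(3/9)(6/9)(6/9)(6/9) = 0.065844; P(data | jar C) = (5/10)(5/10)(5/10)(5/10)(5/10) = 0.03125; P(data | jar D) = (9/10)(1/10)(9/10)(9/10)(9/10) = 0.06561; P(data | jar E) = (1/5)(4/5)(1/5)(1/5)(1/5) = 0.00128.
Multiplying each by its prior: 1/5 · 0.03125 = 0.00625, 1/5 · 0.065844 = 0.013169, 1/5 · 0.03125 = 0.00625, 1/5 · 0.06561 = 0.013122, 1/5 · 0.00128 = 0.000256; with total 0.039047.
Normalising, the posterior is P(jar A | data) = 0.16006, P(jar B | data) = 0.33726, P(jar C | data) = 0.16006, P(jar D | data) = 0.33606, P(jar E | data) = 0.0065562.
The predictive probability is P(red next | data) = (1/2)(0.16006) + (2/3)(0.33726) + (1/2)(0.16006) + (9/10)(0.33606) + (1/5)(0.0065562) = 0.68867.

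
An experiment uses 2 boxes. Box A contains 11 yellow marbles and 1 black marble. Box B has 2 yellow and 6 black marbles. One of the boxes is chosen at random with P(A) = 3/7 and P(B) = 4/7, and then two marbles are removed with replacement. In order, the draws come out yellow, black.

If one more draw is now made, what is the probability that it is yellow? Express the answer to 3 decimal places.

For each hypothesis, P(data | H) works out to: P(data | box A) = (11/12)(1/12) = 11/144; P(data | box B) = (2/8)(6/8) = 3/16.
Weighting by the prior gives 3/7 · 11/144 = 11/336, 4/7 · 3/16 = 3/28; with total 47/336.
Normalising, the posterior is P(box A | data) = 11/47, P(box B | data) = 36/47.
So P(yellow next | data) = Σ P(yellow next | H) P(H | data) = (11/12)(11/47) + (1/4)(36/47) = 229/564.

0.406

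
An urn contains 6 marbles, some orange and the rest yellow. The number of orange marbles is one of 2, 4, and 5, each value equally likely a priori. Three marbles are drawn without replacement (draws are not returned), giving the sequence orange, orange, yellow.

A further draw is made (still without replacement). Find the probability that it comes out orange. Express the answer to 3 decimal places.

For each hypothesis, P(data | H) works out to: P(data | r = 2) = (2/6)(1/5)(4/4) = 1/15; P(data | r = 4) = (4/6)(3/5)(2/4) = 1/5; P(data | r = 5) = (5/6)(4/5)(1/4) = 1/6.
The prior-weighted likelihoods are 1/3 · 1/15 = 1/45, 1/3 · 1/5 = 1/15, 1/3 · 1/6 = 1/18; summing to 13/90.
Normalising, the posterior is P(r = 2 | data) = 2/13, P(r = 4 | data) = 6/13, P(r = 5 | data) = 5/13.
Averaging over the posterior, P(orange next | data) = (0)(2/13) + (2/3)(6/13) + (1)(5/13) = 9/13.

0.692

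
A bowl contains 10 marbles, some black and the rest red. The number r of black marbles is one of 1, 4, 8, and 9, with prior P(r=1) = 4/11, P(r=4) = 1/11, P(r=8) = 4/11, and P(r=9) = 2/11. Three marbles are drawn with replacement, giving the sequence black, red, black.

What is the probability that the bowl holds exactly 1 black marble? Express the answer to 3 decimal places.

Under each hypothesis, the probability of the observed sequence is: P(data | r = 1) = (1/10)(9/10)(1/10) = 0.009; P(data | r = 4) = (4/10)(6/10)(4/10) = 0.096; P(data | r = 8) = (8/10)(2/10)(8/10) = 0.128; P(data | r = 9) = (9/10)(1/10)(9/10) = 0.081.
Weighting by the prior gives 4/11 · 0.009 = 0.0032727, 1/11 · 0.096 = 0.0087273, 4/11 · 0.128 = 0.046545, 2/11 · 0.081 = 0.014727; with total 0.073273.
Therefore the posterior P(r = 1 | data) = (0.0032727) / (0.073273) = 0.044665.

0.045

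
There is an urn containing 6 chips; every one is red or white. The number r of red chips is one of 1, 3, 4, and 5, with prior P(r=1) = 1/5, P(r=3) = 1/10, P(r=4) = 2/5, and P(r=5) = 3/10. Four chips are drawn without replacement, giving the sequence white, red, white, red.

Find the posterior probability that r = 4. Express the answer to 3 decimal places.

For each hypothesis, P(data | H) works out to: P(data | r = 1) = (5/6)(1/5)(4/4)(0/3) = 0; P(data | r = 3) = (3/6)(3/5)(2/4)(2/3) = 1/10; P(data | r = 4) = (2/6)(4/5)(1/4)(3/3) = 1/15; P(data | r = 5) = (1/6)(5/5)(0/4) = 0.
Multiplying each by its prior: 1/5 · 0 = 0, 1/10 · 1/10 = 1/100, 2/5 · 1/15 = 2/75, 3/10 · 0 = 0; summing to 11/300.
Therefore the posterior P(r = 4 | data) = (2/75) / (11/300) = 8/11.

0.727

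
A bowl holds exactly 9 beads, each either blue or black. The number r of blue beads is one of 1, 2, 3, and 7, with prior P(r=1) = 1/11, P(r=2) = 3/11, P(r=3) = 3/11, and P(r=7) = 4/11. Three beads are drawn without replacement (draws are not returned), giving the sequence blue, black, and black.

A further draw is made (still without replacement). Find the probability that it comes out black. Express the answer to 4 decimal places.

The likelihood of the observed sequence under each hypothesis: P(data | r = 1) = (1/9)(8/8)(7/7) = 0.11111; P(data | r = 2) = (2/9)(7/8)(6/7) = 0.16667; P(data | r = 3) = (3/9)(6/8)(5/7) = 0.17857; P(data | r = 7) = (7/9)(2/8)(1/7) = 0.027778.
Multiplying each by its prior: 1/11 · 0.11111 = 0.010101, 3/11 · 0.16667 = 0.045455, 3/11 · 0.17857 = 0.048701, 4/11 · 0.027778 = 0.010101; summing to 0.11436.
Dividing through by the total gives posterior P(r = 1 | data) = 0.088328, P(r = 2 | data) = 0.39748, P(r = 3 | data) = 0.42587, P(r = 7 | data) = 0.088328.
So P(black next | data) = Σ P(black next | H) P(H | data) = (1)(0.088328) + (5/6)(0.39748) + (2/3)(0.42587) + (0)(0.088328) = 0.70347.

0.7035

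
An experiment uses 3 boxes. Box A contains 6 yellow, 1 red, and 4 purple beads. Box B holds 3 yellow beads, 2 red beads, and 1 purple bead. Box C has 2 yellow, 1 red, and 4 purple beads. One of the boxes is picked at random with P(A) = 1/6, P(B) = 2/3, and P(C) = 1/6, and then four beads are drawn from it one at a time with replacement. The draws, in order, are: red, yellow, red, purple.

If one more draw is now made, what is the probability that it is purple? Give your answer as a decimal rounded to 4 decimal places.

The likelihood of the observed sequence under each hypothesis: P(data | box A) = (1/11)(6/11)(1/11)(4/11) = 0.0016392; P(data | box B) = (2/6)(3/6)(2/6)(1/6) = 0.0092593; P(data | box C) = (1/7)(2/7)(1/7)(4/7) = 0.0033319.
Weighting by the prior gives 1/6 · 0.0016392 = 0.00027321, 2/3 · 0.0092593 = 0.0061728, 1/6 · 0.0033319 = 0.00055532; with total 0.0070014.
Normalising, the posterior is P(box A | data) = 0.039022, P(box B | data) = 0.88166, P(box C | data) = 0.079317.
Averaging over the posterior, P(purple next | data) = (4/11)(0.039022) + (1/6)(0.88166) + (4/7)(0.079317) = 0.20646.

0.2065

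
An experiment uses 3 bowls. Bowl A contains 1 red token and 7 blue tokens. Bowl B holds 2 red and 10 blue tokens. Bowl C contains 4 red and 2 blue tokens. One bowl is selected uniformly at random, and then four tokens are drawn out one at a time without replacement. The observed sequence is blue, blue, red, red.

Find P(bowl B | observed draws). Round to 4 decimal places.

0.1852

Compute the likelihood of the observed sequence for each case: P(data | bowl A) = (7/8)(6/7)(1/6)(0/5) = 0; P(data | bowl B) = (10/12)(9/11)(2/10)(1/9) = 1/66; P(data | bowl C) = (2/6)(1/5)(4/4)(3/3) = 1/15.
The prior-weighted likelihoods are 1/3 · 0 = 0, 1/3 · 1/66 = 1/198, 1/3 · 1/15 = 1/45; summing to 3/110.
By Bayes' rule, P(bowl B | data) = (1/198) / (3/110) = 5/27.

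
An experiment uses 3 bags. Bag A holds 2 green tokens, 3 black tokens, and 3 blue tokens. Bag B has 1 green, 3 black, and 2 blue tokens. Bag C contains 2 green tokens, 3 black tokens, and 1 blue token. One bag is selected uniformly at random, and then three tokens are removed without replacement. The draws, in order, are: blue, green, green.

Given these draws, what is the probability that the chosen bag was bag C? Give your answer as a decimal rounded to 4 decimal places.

Under each hypothesis, the probability of the observed sequence is: P(data | bag A) = (3/8)(2/7)(1/6) = 0.017857; P(data | bag B) = (2/6)(1/5)(0/4) = 0; P(data | bag C) = (1/6)(2/5)(1/4) = 0.016667.
Multiplying each by its prior: 1/3 · 0.017857 = 0.0059524, 1/3 · 0 = 0, 1/3 · 0.016667 = 0.0055556; with total 0.011508.
Hence P(bag C | data) = (0.0055556) / (0.011508) = 0.48276.

0.4828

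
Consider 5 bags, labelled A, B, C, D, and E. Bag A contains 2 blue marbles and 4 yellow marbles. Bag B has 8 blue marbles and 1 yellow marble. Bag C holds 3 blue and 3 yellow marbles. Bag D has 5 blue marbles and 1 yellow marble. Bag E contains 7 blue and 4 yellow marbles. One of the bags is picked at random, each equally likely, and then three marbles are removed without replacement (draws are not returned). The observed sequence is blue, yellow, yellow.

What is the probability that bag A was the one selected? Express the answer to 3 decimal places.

Under each hypothesis, the probability of the observed sequence is: P(data | bag A) = (2/6)(4/5)(3/4) = 0.2; P(data | bag B) = (8/9)(1/8)(0/7) = 0; P(data | bag C) = (3/6)(3/5)(2/4) = 0.15; P(data | bag D) = (5/6)(1/5)(0/4) = 0; P(data | bag E) = (7/11)(4/10)(3/9) = 0.084848.
Multiplying each by its prior: 1/5 · 0.2 = 0.04, 1/5 · 0 = 0, 1/5 · 0.15 = 0.03, 1/5 · 0 = 0, 1/5 · 0.084848 = 0.01697; with total 0.08697.
Therefore the posterior P(bag A | data) = (0.04) / (0.08697) = 0.45993.

0.460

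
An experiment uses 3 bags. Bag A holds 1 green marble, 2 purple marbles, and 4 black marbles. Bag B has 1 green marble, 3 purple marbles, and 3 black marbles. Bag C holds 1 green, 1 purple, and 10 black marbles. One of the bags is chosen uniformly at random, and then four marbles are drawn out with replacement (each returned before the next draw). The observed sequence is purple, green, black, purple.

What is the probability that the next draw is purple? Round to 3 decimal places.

0.368

The likelihood of the observed sequence under each hypothesis: P(data | bag A) = (2/7)(1/7)(4/7)(2/7) = 0.0066639; P(data | bag B) = (3/7)(1/7)(3/7)(3/7) = 0.011245; P(data | bag C) = (1/12)(1/12)(10/12)(1/12) = 0.00048225.
Weighting by the prior gives 1/3 · 0.0066639 = 0.0022213, 1/3 · 0.011245 = 0.0037484, 1/3 · 0.00048225 = 0.00016075; summing to 0.0061305.
Normalising, the posterior is P(bag A | data) = 0.36234, P(bag B | data) = 0.61144, P(bag C | data) = 0.026222.
The predictive probability is P(purple next | data) = (2/7)(0.36234) + (3/7)(0.61144) + (1/12)(0.026222) = 0.36776.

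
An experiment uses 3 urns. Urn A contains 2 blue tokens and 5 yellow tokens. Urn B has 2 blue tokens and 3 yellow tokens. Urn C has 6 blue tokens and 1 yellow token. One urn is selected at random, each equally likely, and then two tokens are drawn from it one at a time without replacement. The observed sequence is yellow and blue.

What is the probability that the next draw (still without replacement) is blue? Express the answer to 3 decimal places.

0.427

Under each hypothesis, the probability of the observed sequence is: P(data | urn A) = (5/7)(2/6) = 5/21; P(data | urn B) = (3/5)(2/4) = 3/10; P(data | urn C) = (1/7)(6/6) = 1/7.
Multiplying each by its prior: 1/3 · 5/21 = 5/63, 1/3 · 3/10 = 1/10, 1/3 · 1/7 = 1/21; these sum to 143/630.
Normalising, the posterior is P(urn A | data) = 50/143, P(urn B | data) = 63/143, P(urn C | data) = 30/143.
The predictive probability is P(blue next | data) = (1/5)(50/143) + (1/3)(63/143) + (1)(30/143) = 61/143.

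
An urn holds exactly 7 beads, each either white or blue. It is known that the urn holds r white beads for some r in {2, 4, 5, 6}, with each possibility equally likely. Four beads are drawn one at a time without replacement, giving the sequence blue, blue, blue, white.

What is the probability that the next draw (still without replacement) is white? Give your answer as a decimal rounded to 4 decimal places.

The likelihood of the observed sequence under each hypothesis: P(data | r = 2) = (5/7)(4/6)(3/5)(2/4) = 1/7; P(data | r = 4) = (3/7)(2/6)(1/5)(4/4) = 1/35; P(data | r = 5) = (2/7)(1/6)(0/5) = 0; P(data | r = 6) = (1/7)(0/6) = 0.
Multiplying each by its prior: 1/4 · 1/7 = 1/28, 1/4 · 1/35 = 1/140, 1/4 · 0 = 0, 1/4 · 0 = 0; summing to 3/70.
Normalising, the posterior is P(r = 2 | data) = 5/6, P(r = 4 | data) = 1/6, P(r = 5 | data) = 0, P(r = 6 | data) = 0.
So P(white next | data) = Σ P(white next | H) P(H | data) = (1/3)(5/6) + (1)(1/6) = 4/9.

0.4444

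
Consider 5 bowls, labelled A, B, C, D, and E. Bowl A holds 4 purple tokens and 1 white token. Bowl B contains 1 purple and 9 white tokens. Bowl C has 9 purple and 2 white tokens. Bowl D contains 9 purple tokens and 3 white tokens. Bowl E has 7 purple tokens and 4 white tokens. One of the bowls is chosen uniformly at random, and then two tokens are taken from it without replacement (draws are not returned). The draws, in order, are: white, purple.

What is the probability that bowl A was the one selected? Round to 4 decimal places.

The likelihood of the observed sequence under each hypothesis: P(data | bowl A) = (1/5)(4/4) = 0.2; P(data | bowl B) = (9/10)(1/9) = 0.1; P(data | bowl C) = (2/11)(9/10) = 0.16364; P(data | bowl D) = (3/12)(9/11) = 0.20455; P(data | bowl E) = (4/11)(7/10) = 0.25455.
Multiplying each by its prior: 1/5 · 0.2 = 0.04, 1/5 · 0.1 = 0.02, 1/5 · 0.16364 = 0.032727, 1/5 · 0.20455 = 0.040909, 1/5 · 0.25455 = 0.050909; summing to 0.18455.
Hence P(bowl A | data) = (0.04) / (0.18455) = 0.21675.

0.2167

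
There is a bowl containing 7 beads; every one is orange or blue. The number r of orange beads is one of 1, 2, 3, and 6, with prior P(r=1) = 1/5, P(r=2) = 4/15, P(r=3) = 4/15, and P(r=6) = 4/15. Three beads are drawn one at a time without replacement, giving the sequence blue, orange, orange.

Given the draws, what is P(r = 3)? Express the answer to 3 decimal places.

0.375

Compute the likelihood of the observed sequence for each case: P(data | r = 1) = (6/7)(1/6)(0/5) = 0; P(data | r = 2) = (5/7)(2/6)(1/5) = 0.047619; P(data | r = 3) = (4/7)(3/6)(2/5) = 0.11429; P(data | r = 6) = (1/7)(6/6)(5/5) = 0.14286.
Weighting by the prior gives 1/5 · 0 = 0, 4/15 · 0.047619 = 0.012698, 4/15 · 0.11429 = 0.030476, 4/15 · 0.14286 = 0.038095; with total 0.08127.
By Bayes' rule, P(r = 3 | data) = (0.030476) / (0.08127) = 0.375.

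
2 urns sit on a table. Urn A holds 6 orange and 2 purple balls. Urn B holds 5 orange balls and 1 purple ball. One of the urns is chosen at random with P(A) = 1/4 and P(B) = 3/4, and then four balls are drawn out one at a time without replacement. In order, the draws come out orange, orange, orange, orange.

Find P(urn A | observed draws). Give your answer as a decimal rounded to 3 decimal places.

0.176

The likelihood of the observed sequence under each hypothesis: P(data | urn A) = (6/8)(5/7)(4/6)(3/5) = 3/14; P(data | urn B) = (5/6)(4/5)(3/4)(2/3) = 1/3.
Weighting by the prior gives 1/4 · 3/14 = 3/56, 3/4 · 1/3 = 1/4; these sum to 17/56.
So P(urn A | data) = (3/56) / (17/56) = 3/17.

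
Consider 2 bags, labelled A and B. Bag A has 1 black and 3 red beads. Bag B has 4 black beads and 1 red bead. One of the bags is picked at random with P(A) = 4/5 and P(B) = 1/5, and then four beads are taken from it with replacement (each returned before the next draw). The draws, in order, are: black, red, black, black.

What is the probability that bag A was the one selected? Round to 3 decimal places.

0.314

Compute the likelihood of the observed sequence for each case: P(data | bag A) = (1/4)(3/4)(1/4)(1/4) = 0.011719; P(data | bag B) = (4/5)(1/5)(4/5)(4/5) = 0.1024.
Multiplying each by its prior: 4/5 · 0.011719 = 0.009375, 1/5 · 0.1024 = 0.02048; these sum to 0.029855.
So P(bag A | data) = (0.009375) / (0.029855) = 0.31402.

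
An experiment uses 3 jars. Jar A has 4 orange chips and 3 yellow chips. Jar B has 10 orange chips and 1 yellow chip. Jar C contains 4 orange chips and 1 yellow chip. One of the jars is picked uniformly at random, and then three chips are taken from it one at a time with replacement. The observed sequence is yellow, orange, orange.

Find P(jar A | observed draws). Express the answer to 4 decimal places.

0.4079

Under each hypothesis, the probability of the observed sequence is: P(data | jar A) = (3/7)(4/7)(4/7) = 0.13994; P(data | jar B) = (1/11)(10/11)(10/11) = 0.075131; P(data | jar C) = (1/5)(4/5)(4/5) = 0.128.
The prior-weighted likelihoods are 1/3 · 0.13994 = 0.046647, 1/3 · 0.075131 = 0.025044, 1/3 · 0.128 = 0.042667; these sum to 0.11436.
Hence P(jar A | data) = (0.046647) / (0.11436) = 0.40791.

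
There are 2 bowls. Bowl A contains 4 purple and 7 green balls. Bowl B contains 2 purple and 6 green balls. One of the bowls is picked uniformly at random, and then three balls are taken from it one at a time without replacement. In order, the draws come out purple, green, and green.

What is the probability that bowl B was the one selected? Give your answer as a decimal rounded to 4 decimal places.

0.5127

For each hypothesis, P(data | H) works out to: P(data | bowl A) = (4/11)(7/10)(6/9) = 0.1697; P(data | bowl B) = (2/8)(6/7)(5/6) = 0.17857.
Multiplying each by its prior: 1/2 · 0.1697 = 0.084848, 1/2 · 0.17857 = 0.089286; with total 0.17413.
So P(bowl B | data) = (0.089286) / (0.17413) = 0.51274.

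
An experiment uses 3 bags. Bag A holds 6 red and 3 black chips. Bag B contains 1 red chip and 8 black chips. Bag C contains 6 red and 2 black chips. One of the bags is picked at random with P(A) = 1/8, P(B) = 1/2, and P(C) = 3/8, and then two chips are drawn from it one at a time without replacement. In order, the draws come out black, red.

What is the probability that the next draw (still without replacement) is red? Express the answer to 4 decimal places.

Under each hypothesis, the probability of the observed sequence is: P(data | bag A) = (3/9)(6/8) = 0.25; P(data | bag B) = (8/9)(1/8) = 0.11111; P(data | bag C) = (2/8)(6/7) = 0.21429.
Multiplying each by its prior: 1/8 · 0.25 = 0.03125, 1/2 · 0.11111 = 0.055556, 3/8 · 0.21429 = 0.080357; these sum to 0.16716.
Dividing through by the total gives posterior P(bag A | data) = 0.18694, P(bag B | data) = 0.33234, P(bag C | data) = 0.48071.
Averaging over the posterior, P(red next | data) = (5/7)(0.18694) + (0)(0.33234) + (5/6)(0.48071) = 0.53412.

0.5341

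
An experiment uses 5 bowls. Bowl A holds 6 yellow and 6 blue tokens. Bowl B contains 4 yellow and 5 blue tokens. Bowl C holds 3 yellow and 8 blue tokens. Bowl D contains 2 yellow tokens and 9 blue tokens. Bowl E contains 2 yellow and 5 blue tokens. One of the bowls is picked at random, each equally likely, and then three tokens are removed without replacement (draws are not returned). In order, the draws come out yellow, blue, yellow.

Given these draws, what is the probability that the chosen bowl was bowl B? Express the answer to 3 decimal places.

For each hypothesis, P(data | H) works out to: P(data | bowl A) = (6/12)(6/11)(5/10) = 3/22; P(data | bowl B) = (4/9)(5/8)(3/7) = 5/42; P(data | bowl C) = (3/11)(8/10)(2/9) = 8/165; P(data | bowl D) = (2/11)(9/10)(1/9) = 1/55; P(data | bowl E) = (2/7)(5/6)(1/5) = 1/21.
The prior-weighted likelihoods are 1/5 · 3/22 = 3/110, 1/5 · 5/42 = 1/42, 1/5 · 8/165 = 8/825, 1/5 · 1/55 = 1/275, 1/5 · 1/21 = 1/105; summing to 61/825.
Hence P(bowl B | data) = (1/42) / (61/825) = 275/854.

0.322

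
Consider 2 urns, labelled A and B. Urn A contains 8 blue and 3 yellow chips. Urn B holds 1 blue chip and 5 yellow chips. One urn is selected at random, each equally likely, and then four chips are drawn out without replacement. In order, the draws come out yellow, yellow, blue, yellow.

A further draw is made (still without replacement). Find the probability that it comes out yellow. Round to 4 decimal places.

Under each hypothesis, the probability of the observed sequence is: P(data | urn A) = (3/11)(2/10)(8/9)(1/8) = 1/165; P(data | urn B) = (5/6)(4/5)(1/4)(3/3) = 1/6.
The prior-weighted likelihoods are 1/2 · 1/165 = 1/330, 1/2 · 1/6 = 1/12; summing to 19/220.
The posterior is then P(urn A | data) = 2/57, P(urn B | data) = 55/57.
Averaging over the posterior, P(yellow next | data) = (0)(2/57) + (1)(55/57) = 55/57.

0.9649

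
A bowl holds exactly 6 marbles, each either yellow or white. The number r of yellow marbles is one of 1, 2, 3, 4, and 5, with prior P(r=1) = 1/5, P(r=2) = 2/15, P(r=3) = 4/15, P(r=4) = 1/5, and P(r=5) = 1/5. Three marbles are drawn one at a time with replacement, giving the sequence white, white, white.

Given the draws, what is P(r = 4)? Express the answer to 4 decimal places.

Under each hypothesis, the probability of the observed sequence is: P(data | r = 1) = (5/6)(5/6)(5/6) = 0.5787; P(data | r = 2) = (4/6)(4/6)(4/6) = 0.2963; P(data | r = 3) = (3/6)(3/6)(3/6) = 0.125; P(data | r = 4) = (2/6)(2/6)(2/6) = 0.037037; P(data | r = 5) = (1/6)(1/6)(1/6) = 0.0046296.
Multiplying each by its prior: 1/5 · 0.5787 = 0.11574, 2/15 · 0.2963 = 0.039506, 4/15 · 0.125 = 0.033333, 1/5 · 0.037037 = 0.0074074, 1/5 · 0.0046296 = 0.00092593; these sum to 0.19691.
So P(r = 4 | data) = (0.0074074) / (0.19691) = 0.037618.

0.0376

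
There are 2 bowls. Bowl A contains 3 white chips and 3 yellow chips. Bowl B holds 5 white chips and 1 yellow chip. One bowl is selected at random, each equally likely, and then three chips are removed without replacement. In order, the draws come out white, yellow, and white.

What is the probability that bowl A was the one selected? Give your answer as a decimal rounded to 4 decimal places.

0.4737

Compute the likelihood of the observed sequence for each case: P(data | bowl A) = (3/6)(3/5)(2/4) = 3/20; P(data | bowl B) = (5/6)(1/5)(4/4) = 1/6.
Weighting by the prior gives 1/2 · 3/20 = 3/40, 1/2 · 1/6 = 1/12; with total 19/120.
So P(bowl A | data) = (3/40) / (19/120) = 9/19.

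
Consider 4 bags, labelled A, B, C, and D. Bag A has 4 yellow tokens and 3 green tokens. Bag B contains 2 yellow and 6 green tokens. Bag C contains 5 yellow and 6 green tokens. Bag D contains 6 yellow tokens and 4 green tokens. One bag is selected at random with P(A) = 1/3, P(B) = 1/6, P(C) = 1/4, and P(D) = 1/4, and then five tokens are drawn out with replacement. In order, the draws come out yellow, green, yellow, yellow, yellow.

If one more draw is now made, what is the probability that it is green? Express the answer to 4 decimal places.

0.4421

For each hypothesis, P(data | H) works out to: P(data | bag A) = (4/7)(3/7)(4/7)(4/7)(4/7) = 0.045695; P(data | bag B) = (2/8)(6/8)(2/8)(2/8)(2/8) = 0.0029297; P(data | bag C) = (5/11)(6/11)(5/11)(5/11)(5/11) = 0.023285; P(data | bag D) = (6/10)(4/10)(6/10)(6/10)(6/10) = 0.05184.
Weighting by the prior gives 1/3 · 0.045695 = 0.015232, 1/6 · 0.0029297 = 0.00048828, 1/4 · 0.023285 = 0.0058211, 1/4 · 0.05184 = 0.01296; with total 0.034501.
The posterior is then P(bag A | data) = 0.44149, P(bag B | data) = 0.014153, P(bag C | data) = 0.16872, P(bag D | data) = 0.37564.
The predictive probability is P(green next | data) = (3/7)(0.44149) + (3/4)(0.014153) + (6/11)(0.16872) + (2/5)(0.37564) = 0.44211.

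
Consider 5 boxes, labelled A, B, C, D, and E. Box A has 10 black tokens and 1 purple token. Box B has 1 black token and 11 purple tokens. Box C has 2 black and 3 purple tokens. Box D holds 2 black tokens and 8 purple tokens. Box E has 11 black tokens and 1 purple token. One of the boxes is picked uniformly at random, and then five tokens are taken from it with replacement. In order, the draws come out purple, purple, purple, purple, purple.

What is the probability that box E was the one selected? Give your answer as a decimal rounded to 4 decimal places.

Under each hypothesis, the probability of the observed sequence is: P(data | box A) = (1/11)(1/11)(1/11)(1/11)(1/11) = 6.2092e-06; P(data | box B) = (11/12)(11/12)(11/12)(11/12)(11/12) = 0.64723; P(data | box C) = (3/5)(3/5)(3/5)(3/5)(3/5) = 0.07776; P(data | box D) = (8/10)(8/10)(8/10)(8/10)(8/10) = 0.32768; P(data | box E) = (1/12)(1/12)(1/12)(1/12)(1/12) = 4.0188e-06.
Multiplying each by its prior: 1/5 · 6.2092e-06 = 1.2418e-06, 1/5 · 0.64723 = 0.12945, 1/5 · 0.07776 = 0.015552, 1/5 · 0.32768 = 0.065536, 1/5 · 4.0188e-06 = 8.0376e-07; these sum to 0.21054.
Therefore the posterior P(box E | data) = (8.0376e-07) / (0.21054) = 3.8177e-06.

0.0000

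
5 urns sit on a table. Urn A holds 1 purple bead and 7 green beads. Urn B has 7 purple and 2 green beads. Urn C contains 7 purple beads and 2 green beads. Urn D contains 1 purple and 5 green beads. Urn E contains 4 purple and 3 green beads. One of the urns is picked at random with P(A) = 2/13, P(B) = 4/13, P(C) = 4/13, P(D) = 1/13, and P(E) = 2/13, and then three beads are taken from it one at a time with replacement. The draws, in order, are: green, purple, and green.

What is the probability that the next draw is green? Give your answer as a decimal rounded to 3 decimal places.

Under each hypothesis, the probability of the observed sequence is: P(data | urn A) = (7/8)(1/8)(7/8) = 0.095703; P(data | urn B) = (2/9)(7/9)(2/9) = 0.038409; P(data | urn C) = (2/9)(7/9)(2/9) = 0.038409; P(data | urn D) = (5/6)(1/6)(5/6) = 0.11574; P(data | urn E) = (3/7)(4/7)(3/7) = 0.10496.
Weighting by the prior gives 2/13 · 0.095703 = 0.014724, 4/13 · 0.038409 = 0.011818, 4/13 · 0.038409 = 0.011818, 1/13 · 0.11574 = 0.0089031, 2/13 · 0.10496 = 0.016147; with total 0.06341.
Dividing through by the total gives posterior P(urn A | data) = 0.2322, P(urn B | data) = 0.18638, P(urn C | data) = 0.18638, P(urn D | data) = 0.14041, P(urn E | data) = 0.25465.
The predictive probability is P(green next | data) = (7/8)(0.2322) + (2/9)(0.18638) + (2/9)(0.18638) + (5/6)(0.14041) + (3/7)(0.25465) = 0.51214.

0.512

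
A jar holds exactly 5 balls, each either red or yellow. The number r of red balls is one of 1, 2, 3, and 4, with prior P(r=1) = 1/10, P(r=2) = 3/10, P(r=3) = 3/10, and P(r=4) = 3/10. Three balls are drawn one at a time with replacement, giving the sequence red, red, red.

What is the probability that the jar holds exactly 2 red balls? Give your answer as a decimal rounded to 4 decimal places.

0.0805

Compute the likelihood of the observed sequence for each case: P(data | r = 1) = (1/5)(1/5)(1/5) = 0.008; P(data | r = 2) = (2/5)(2/5)(2/5) = 0.064; P(data | r = 3) = (3/5)(3/5)(3/5) = 0.216; P(data | r = 4) = (4/5)(4/5)(4/5) = 0.512.
Weighting by the prior gives 1/10 · 0.008 = 0.0008, 3/10 · 0.064 = 0.0192, 3/10 · 0.216 = 0.0648, 3/10 · 0.512 = 0.1536; summing to 0.2384.
By Bayes' rule, P(r = 2 | data) = (0.0192) / (0.2384) = 0.080537.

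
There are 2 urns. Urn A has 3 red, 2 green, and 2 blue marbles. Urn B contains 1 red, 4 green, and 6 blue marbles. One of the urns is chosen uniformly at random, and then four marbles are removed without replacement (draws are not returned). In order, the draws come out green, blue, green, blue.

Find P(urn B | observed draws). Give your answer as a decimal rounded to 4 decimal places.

For each hypothesis, P(data | H) works out to: P(data | urn A) = (2/7)(2/6)(1/5)(1/4) = 0.0047619; P(data | urn B) = (4/11)(6/10)(3/9)(5/8) = 0.045455.
Weighting by the prior gives 1/2 · 0.0047619 = 0.002381, 1/2 · 0.045455 = 0.022727; summing to 0.025108.
Therefore the posterior P(urn B | data) = (0.022727) / (0.025108) = 0.90517.

0.9052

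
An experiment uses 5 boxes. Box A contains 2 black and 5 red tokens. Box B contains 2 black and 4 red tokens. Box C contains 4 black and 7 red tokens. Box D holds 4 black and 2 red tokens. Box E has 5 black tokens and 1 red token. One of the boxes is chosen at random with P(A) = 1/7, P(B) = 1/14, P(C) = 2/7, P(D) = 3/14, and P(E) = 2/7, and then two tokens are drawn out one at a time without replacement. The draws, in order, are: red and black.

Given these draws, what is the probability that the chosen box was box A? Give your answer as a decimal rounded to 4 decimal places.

For each hypothesis, P(data | H) works out to: P(data | box A) = (5/7)(2/6) = 0.2381; P(data | box B) = (4/6)(2/5) = 0.26667; P(data | box C) = (7/11)(4/10) = 0.25455; P(data | box D) = (2/6)(4/5) = 0.26667; P(data | box E) = (1/6)(5/5) = 0.16667.
Weighting by the prior gives 1/7 · 0.2381 = 0.034014, 1/14 · 0.26667 = 0.019048, 2/7 · 0.25455 = 0.072727, 3/14 · 0.26667 = 0.057143, 2/7 · 0.16667 = 0.047619; with total 0.23055.
So P(box A | data) = (0.034014) / (0.23055) = 0.14753.

0.1475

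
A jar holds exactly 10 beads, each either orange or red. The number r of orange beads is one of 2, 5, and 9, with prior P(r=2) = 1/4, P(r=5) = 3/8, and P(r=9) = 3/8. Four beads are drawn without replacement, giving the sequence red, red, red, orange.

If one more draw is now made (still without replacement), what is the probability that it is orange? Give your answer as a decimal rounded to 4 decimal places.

0.3672

Under each hypothesis, the probability of the observed sequence is: P(data | r = 2) = (8/10)(7/9)(6/8)(2/7) = 0.13333; P(data | r = 5) = (5/10)(4/9)(3/8)(5/7) = 0.059524; P(data | r = 9) = (1/10)(0/9) = 0.
The prior-weighted likelihoods are 1/4 · 0.13333 = 0.033333, 3/8 · 0.059524 = 0.022321, 3/8 · 0 = 0; with total 0.055655.
The posterior is then P(r = 2 | data) = 0.59893, P(r = 5 | data) = 0.40107, P(r = 9 | data) = 0.
So P(orange next | data) = Σ P(orange next | H) P(H | data) = (1/6)(0.59893) + (2/3)(0.40107) = 0.3672.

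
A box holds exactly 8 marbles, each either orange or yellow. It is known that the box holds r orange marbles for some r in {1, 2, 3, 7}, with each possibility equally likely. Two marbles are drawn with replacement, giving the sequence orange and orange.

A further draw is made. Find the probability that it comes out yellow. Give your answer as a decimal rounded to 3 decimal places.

The likelihood of the observed sequence under each hypothesis: P(data | r = 1) = (1/8)(1/8) = 1/64; P(data | r = 2) = (2/8)(2/8) = 1/16; P(data | r = 3) = (3/8)(3/8) = 9/64; P(data | r = 7) = (7/8)(7/8) = 49/64.
Weighting by the prior gives 1/4 · 1/64 = 1/256, 1/4 · 1/16 = 1/64, 1/4 · 9/64 = 9/256, 1/4 · 49/64 = 49/256; these sum to 63/256.
The posterior is then P(r = 1 | data) = 1/63, P(r = 2 | data) = 4/63, P(r = 3 | data) = 1/7, P(r = 7 | data) = 7/9.
The predictive probability is P(yellow next | data) = (7/8)(1/63) + (3/4)(4/63) + (5/8)(1/7) + (1/8)(7/9) = 125/504.

0.248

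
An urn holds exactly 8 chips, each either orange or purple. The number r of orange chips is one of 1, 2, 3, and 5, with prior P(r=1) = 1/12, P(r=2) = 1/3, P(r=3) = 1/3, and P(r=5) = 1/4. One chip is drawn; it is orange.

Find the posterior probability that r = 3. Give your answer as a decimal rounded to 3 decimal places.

For each hypothesis, P(data | H) works out to: P(data | r = 1) = (1/8) = 1/8; P(data | r = 2) = (2/8) = 1/4; P(data | r = 3) = (3/8) = 3/8; P(data | r = 5) = (5/8) = 5/8.
The prior-weighted likelihoods are 1/12 · 1/8 = 1/96, 1/3 · 1/4 = 1/12, 1/3 · 3/8 = 1/8, 1/4 · 5/8 = 5/32; these sum to 3/8.
By Bayes' rule, P(r = 3 | data) = (1/8) / (3/8) = 1/3.

0.333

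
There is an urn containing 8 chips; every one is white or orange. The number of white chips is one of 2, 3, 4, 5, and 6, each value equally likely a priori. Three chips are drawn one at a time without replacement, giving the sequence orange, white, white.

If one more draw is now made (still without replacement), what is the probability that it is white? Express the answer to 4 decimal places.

0.5200

For each hypothesis, P(data | H) works out to: P(data | r = 2) = (6/8)(2/7)(1/6) = 1/28; P(data | r = 3) = (5/8)(3/7)(2/6) = 5/56; P(data | r = 4) = (4/8)(4/7)(3/6) = 1/7; P(data | r = 5) = (3/8)(5/7)(4/6) = 5/28; P(data | r = 6) = (2/8)(6/7)(5/6) = 5/28.
Multiplying each by its prior: 1/5 · 1/28 = 1/140, 1/5 · 5/56 = 1/56, 1/5 · 1/7 = 1/35, 1/5 · 5/28 = 1/28, 1/5 · 5/28 = 1/28; summing to 1/8.
Dividing through by the total gives posterior P(r = 2 | data) = 2/35, P(r = 3 | data) = 1/7, P(r = 4 | data) = 8/35, P(r = 5 | data) = 2/7, P(r = 6 | data) = 2/7.
So P(white next | data) = Σ P(white next | H) P(H | data) = (0)(2/35) + (1/5)(1/7) + (2/5)(8/35) + (3/5)(2/7) + (4/5)(2/7) = 13/25.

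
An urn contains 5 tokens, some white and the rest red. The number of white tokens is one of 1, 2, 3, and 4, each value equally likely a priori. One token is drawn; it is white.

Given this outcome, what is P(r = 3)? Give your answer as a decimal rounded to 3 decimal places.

Compute the likelihood of this draw for each case: P(data | r = 1) = (1/5) = 1/5; P(data | r = 2) = (2/5) = 2/5; P(data | r = 3) = (3/5) = 3/5; P(data | r = 4) = (4/5) = 4/5.
Multiplying each by its prior: 1/4 · 1/5 = 1/20, 1/4 · 2/5 = 1/10, 1/4 · 3/5 = 3/20, 1/4 · 4/5 = 1/5; with total 1/2.
By Bayes' rule, P(r = 3 | data) = (3/20) / (1/2) = 3/10.

0.300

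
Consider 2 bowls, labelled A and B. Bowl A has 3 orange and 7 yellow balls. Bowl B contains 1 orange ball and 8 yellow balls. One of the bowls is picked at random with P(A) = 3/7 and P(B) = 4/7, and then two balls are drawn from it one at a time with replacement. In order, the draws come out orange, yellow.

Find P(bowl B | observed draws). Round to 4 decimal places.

Compute the likelihood of the observed sequence for each case: P(data | bowl A) = (3/10)(7/10) = 0.21; P(data | bowl B) = (1/9)(8/9) = 0.098765.
Weighting by the prior gives 3/7 · 0.21 = 0.09, 4/7 · 0.098765 = 0.056437; summing to 0.14644.
So P(bowl B | data) = (0.056437) / (0.14644) = 0.3854.

0.3854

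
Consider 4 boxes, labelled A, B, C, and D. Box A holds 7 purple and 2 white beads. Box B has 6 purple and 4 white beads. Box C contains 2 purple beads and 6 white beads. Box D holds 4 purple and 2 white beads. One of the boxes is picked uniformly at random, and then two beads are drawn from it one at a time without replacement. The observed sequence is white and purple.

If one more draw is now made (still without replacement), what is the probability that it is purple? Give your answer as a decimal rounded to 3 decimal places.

Under each hypothesis, the probability of the observed sequence is: P(data | box A) = (2/9)(7/8) = 0.19444; P(data | box B) = (4/10)(6/9) = 0.26667; P(data | box C) = (6/8)(2/7) = 0.21429; P(data | box D) = (2/6)(4/5) = 0.26667.
The prior-weighted likelihoods are 1/4 · 0.19444 = 0.048611, 1/4 · 0.26667 = 0.066667, 1/4 · 0.21429 = 0.053571, 1/4 · 0.26667 = 0.066667; these sum to 0.23552.
Dividing through by the total gives posterior P(box A | data) = 0.2064, P(box B | data) = 0.28307, P(box C | data) = 0.22746, P(box D | data) = 0.28307.
So P(purple next | data) = Σ P(purple next | H) P(H | data) = (6/7)(0.2064) + (5/8)(0.28307) + (1/6)(0.22746) + (3/4)(0.28307) = 0.60404.

0.604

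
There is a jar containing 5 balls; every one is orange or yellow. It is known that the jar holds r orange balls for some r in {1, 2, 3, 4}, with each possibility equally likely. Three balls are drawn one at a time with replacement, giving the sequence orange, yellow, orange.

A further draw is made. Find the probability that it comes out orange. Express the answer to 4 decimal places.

Compute the likelihood of the observed sequence for each case: P(data | r = 1) = (1/5)(4/5)(1/5) = 4/125; P(data | r = 2) = (2/5)(3/5)(2/5) = 12/125; P(data | r = 3) = (3/5)(2/5)(3/5) = 18/125; P(data | r = 4) = (4/5)(1/5)(4/5) = 16/125.
The prior-weighted likelihoods are 1/4 · 4/125 = 1/125, 1/4 · 12/125 = 3/125, 1/4 · 18/125 = 9/250, 1/4 · 16/125 = 4/125; these sum to 1/10.
Dividing through by the total gives posterior P(r = 1 | data) = 2/25, P(r = 2 | data) = 6/25, P(r = 3 | data) = 9/25, P(r = 4 | data) = 8/25.
Averaging over the posterior, P(orange next | data) = (1/5)(2/25) + (2/5)(6/25) + (3/5)(9/25) + (4/5)(8/25) = 73/125.

0.5840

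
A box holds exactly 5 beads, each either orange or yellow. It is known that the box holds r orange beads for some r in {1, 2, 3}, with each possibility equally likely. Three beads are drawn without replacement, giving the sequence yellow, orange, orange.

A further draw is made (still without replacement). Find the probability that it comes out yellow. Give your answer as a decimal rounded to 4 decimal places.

0.6667

Under each hypothesis, the probability of the observed sequence is: P(data | r = 1) = (4/5)(1/4)(0/3) = 0; P(data | r = 2) = (3/5)(2/4)(1/3) = 1/10; P(data | r = 3) = (2/5)(3/4)(2/3) = 1/5.
The prior-weighted likelihoods are 1/3 · 0 = 0, 1/3 · 1/10 = 1/30, 1/3 · 1/5 = 1/15; with total 1/10.
The posterior is then P(r = 1 | data) = 0, P(r = 2 | data) = 1/3, P(r = 3 | data) = 2/3.
Averaging over the posterior, P(yellow next | data) = (1)(1/3) + (1/2)(2/3) = 2/3.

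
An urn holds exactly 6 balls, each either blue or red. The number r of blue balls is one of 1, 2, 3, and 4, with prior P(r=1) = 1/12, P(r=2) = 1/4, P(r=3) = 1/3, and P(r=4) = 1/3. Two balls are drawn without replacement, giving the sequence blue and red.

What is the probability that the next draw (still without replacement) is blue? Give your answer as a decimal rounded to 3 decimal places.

Compute the likelihood of the observed sequence for each case: P(data | r = 1) = (1/6)(5/5) = 1/6; P(data | r = 2) = (2/6)(4/5) = 4/15; P(data | r = 3) = (3/6)(3/5) = 3/10; P(data | r = 4) = (4/6)(2/5) = 4/15.
Multiplying each by its prior: 1/12 · 1/6 = 1/72, 1/4 · 4/15 = 1/15, 1/3 · 3/10 = 1/10, 1/3 · 4/15 = 4/45; summing to 97/360.
Dividing through by the total gives posterior P(r = 1 | data) = 5/97, P(r = 2 | data) = 24/97, P(r = 3 | data) = 36/97, P(r = 4 | data) = 32/97.
Averaging over the posterior, P(blue next | data) = (0)(5/97) + (1/4)(24/97) + (1/2)(36/97) + (3/4)(32/97) = 48/97.

0.495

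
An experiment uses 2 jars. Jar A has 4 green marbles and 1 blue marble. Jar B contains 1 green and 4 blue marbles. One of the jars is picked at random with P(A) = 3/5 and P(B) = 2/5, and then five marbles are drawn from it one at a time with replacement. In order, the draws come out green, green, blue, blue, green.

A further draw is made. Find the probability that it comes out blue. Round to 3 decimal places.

0.286

For each hypothesis, P(data | H) works out to: P(data | jar A) = (4/5)(4/5)(1/5)(1/5)(4/5) = 0.02048; P(data | jar B) = (1/5)(1/5)(4/5)(4/5)(1/5) = 0.00512.
Multiplying each by its prior: 3/5 · 0.02048 = 0.012288, 2/5 · 0.00512 = 0.002048; these sum to 0.014336.
The posterior is then P(jar A | data) = 0.85714, P(jar B | data) = 0.14286.
The predictive probability is P(blue next | data) = (1/5)(0.85714) + (4/5)(0.14286) = 0.28571.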